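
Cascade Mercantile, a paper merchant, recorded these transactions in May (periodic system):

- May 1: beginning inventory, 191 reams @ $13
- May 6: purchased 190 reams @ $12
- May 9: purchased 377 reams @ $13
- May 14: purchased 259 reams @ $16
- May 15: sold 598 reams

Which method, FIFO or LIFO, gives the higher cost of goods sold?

LIFO

FIFO COGS: 191 @ $13 + 190 @ $12 + 217 @ $13 = $7,584
LIFO COGS: 259 @ $16 + 339 @ $13 = $8,551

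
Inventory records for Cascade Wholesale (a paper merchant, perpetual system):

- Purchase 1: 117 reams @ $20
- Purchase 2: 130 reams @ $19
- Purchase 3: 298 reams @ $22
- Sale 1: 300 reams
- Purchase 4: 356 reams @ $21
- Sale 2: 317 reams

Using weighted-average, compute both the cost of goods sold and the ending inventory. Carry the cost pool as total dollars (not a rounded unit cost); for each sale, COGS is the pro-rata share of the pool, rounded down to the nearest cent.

COGS = $12,894.78; ending inventory = $5,947.22

After Purchase 1: 117 on hand, pool $2,340.00 (≈ $20.0000 each)
After Purchase 2: 247 on hand, pool $4,810.00 (≈ $19.4737 each)
After Purchase 3: 545 on hand, pool $11,366.00 (≈ $20.8550 each)
Sale 1, sell 300: 300/545 × $11,366.00 → $6,256.51
After Purchase 4: 601 on hand, pool $12,585.49 (≈ $20.9409 each)
Sale 2, sell 317: 317/601 × $12,585.49 → $6,638.27
Total COGS = $6,256.51 + $6,638.27 = $12,894.78
Ending inventory (cost pool remaining) = $5,947.22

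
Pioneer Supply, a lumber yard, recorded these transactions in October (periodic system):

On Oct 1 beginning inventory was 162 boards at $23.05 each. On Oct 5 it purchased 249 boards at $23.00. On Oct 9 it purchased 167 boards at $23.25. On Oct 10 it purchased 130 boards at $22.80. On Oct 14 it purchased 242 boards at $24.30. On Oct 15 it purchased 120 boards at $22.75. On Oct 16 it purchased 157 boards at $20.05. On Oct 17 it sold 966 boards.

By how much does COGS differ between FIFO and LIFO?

FIFO COGS: 162 @ $23.05 + 249 @ $23.00 + 167 @ $23.25 + 130 @ $22.80 + 242 @ $24.30 + 16 @ $22.75 = $22,552.45
LIFO COGS: 157 @ $20.05 + 120 @ $22.75 + 242 @ $24.30 + 130 @ $22.80 + 167 @ $23.25 + 150 @ $23.00 = $22,055.20
Difference = |$22,552.45 − $22,055.20| = $497.25

$497.25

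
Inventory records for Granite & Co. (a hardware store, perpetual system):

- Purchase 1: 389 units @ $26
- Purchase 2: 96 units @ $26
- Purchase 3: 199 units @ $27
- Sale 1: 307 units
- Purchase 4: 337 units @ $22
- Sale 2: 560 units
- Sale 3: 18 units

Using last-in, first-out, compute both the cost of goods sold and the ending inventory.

Sale 1 (307) [LIFO — newest first]: 199 @ $27 + 96 @ $26 + 12 @ $26 = $8,181
Sale 2 (560) [LIFO — newest first]: 337 @ $22 + 223 @ $26 = $13,212
Sale 3 (18) [LIFO — newest first]: 18 @ $26 = $468
Total COGS = $8,181 + $13,212 + $468 = $21,861
Ending inventory: 136 @ $26 = $3,536

COGS = $21,861; ending inventory = $3,536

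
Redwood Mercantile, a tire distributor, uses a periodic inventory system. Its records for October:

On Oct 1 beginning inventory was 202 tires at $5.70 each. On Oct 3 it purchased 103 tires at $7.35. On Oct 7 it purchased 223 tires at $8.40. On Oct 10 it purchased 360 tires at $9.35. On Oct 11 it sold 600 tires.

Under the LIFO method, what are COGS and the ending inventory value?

Oct 11, 600 sold [LIFO — newest first]: 360 @ $9.35 + 223 @ $8.40 + 17 @ $7.35 = $5,364.15
Ending inventory: 202 @ $5.70 + 86 @ $7.35 = $1,783.50

COGS = $5,364.15; ending inventory = $1,783.50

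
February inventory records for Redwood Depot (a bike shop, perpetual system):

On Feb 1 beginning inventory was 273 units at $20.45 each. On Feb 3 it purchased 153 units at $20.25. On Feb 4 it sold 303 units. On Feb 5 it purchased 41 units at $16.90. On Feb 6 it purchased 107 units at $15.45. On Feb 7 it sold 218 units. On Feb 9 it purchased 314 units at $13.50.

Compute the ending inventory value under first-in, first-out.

Ending inventory = $5,057.85

Feb 4, 303 sold [FIFO — oldest first]: 273 @ $20.45 + 30 @ $20.25 = $6,190.35
Feb 7, 218 sold [FIFO — oldest first]: 123 @ $20.25 + 41 @ $16.90 + 54 @ $15.45 = $4,017.95
Total COGS = $6,190.35 + $4,017.95 = $10,208.30
Ending inventory: 53 @ $15.45 + 314 @ $13.50 = $5,057.85
Check: goods available $15,266.15 = COGS $10,208.30 + ending $5,057.85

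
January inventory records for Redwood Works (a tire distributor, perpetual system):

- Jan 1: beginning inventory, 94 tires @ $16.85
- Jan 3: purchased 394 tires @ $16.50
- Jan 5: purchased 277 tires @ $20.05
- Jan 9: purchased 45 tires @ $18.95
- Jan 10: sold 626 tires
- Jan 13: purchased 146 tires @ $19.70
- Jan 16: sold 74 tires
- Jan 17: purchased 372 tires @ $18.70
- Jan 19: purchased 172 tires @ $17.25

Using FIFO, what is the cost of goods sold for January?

COGS = $12,335.50

Jan 10, 626 sold [FIFO — oldest first]: 94 @ $16.85 + 394 @ $16.50 + 138 @ $20.05 = $10,851.80
Jan 16, 74 sold [FIFO — oldest first]: 74 @ $20.05 = $1,483.70
Total COGS = $10,851.80 + $1,483.70 = $12,335.50
Ending inventory: 65 @ $20.05 + 45 @ $18.95 + 146 @ $19.70 + 372 @ $18.70 + 172 @ $17.25 = $14,955.60
Check: goods available $27,291.10 = COGS $12,335.50 + ending $14,955.60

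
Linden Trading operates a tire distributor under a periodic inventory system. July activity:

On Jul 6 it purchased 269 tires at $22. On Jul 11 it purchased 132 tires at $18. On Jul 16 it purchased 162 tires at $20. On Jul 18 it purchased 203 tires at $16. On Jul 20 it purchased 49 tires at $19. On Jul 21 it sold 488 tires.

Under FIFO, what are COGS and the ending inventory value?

COGS = $10,034; ending inventory = $5,679

Jul 21, 488 sold [FIFO — oldest first]: 269 @ $22 + 132 @ $18 + 87 @ $20 = $10,034
Ending inventory: 75 @ $20 + 203 @ $16 + 49 @ $19 = $5,679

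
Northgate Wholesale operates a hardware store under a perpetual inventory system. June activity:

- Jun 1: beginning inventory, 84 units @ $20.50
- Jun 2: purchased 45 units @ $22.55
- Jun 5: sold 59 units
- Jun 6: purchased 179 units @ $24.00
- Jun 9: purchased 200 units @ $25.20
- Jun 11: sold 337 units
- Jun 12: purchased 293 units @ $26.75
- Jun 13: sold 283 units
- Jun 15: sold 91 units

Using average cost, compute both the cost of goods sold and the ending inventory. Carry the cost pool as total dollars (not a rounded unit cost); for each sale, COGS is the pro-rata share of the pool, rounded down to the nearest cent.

After Jun 1: 84 on hand, pool $1,722.00 (≈ $20.5000 each)
After Jun 2: 129 on hand, pool $2,736.75 (≈ $21.2151 each)
Jun 5, sell 59: 59/129 × $2,736.75 → $1,251.69
After Jun 6: 249 on hand, pool $5,781.06 (≈ $23.2171 each)
After Jun 9: 449 on hand, pool $10,821.06 (≈ $24.1004 each)
Jun 11, sell 337: 337/449 × $10,821.06 → $8,121.82
After Jun 12: 405 on hand, pool $10,536.99 (≈ $26.0173 each)
Jun 13, sell 283: 283/405 × $10,536.99 → $7,362.88
Jun 15, sell 91: 91/122 × $3,174.11 → $2,367.57
Total COGS = $1,251.69 + $8,121.82 + $7,362.88 + $2,367.57 = $19,103.96
Ending inventory (cost pool remaining) = $806.54
Check: goods available $19,910.50 = COGS $19,103.96 + ending $806.54

COGS = $19,103.96; ending inventory = $806.54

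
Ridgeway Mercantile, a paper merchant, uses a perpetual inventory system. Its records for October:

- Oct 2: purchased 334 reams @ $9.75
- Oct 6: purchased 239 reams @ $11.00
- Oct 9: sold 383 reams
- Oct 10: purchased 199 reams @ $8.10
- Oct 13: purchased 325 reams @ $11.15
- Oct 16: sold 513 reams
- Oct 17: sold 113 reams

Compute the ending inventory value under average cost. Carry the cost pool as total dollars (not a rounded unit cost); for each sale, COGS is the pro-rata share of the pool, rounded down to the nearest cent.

Ending inventory = $885.83

After Oct 2: 334 on hand, pool $3,256.50 (≈ $9.7500 each)
After Oct 6: 573 on hand, pool $5,885.50 (≈ $10.2714 each)
Oct 9, sell 383: 383/573 × $5,885.50 → $3,933.93
After Oct 10: 389 on hand, pool $3,563.47 (≈ $9.1606 each)
After Oct 13: 714 on hand, pool $7,187.22 (≈ $10.0661 each)
Oct 16, sell 513: 513/714 × $7,187.22 → $5,163.92
Oct 17, sell 113: 113/201 × $2,023.30 → $1,137.47
Total COGS = $3,933.93 + $5,163.92 + $1,137.47 = $10,235.32
Ending inventory (cost pool remaining) = $885.83
Check: goods available $11,121.15 = COGS $10,235.32 + ending $885.83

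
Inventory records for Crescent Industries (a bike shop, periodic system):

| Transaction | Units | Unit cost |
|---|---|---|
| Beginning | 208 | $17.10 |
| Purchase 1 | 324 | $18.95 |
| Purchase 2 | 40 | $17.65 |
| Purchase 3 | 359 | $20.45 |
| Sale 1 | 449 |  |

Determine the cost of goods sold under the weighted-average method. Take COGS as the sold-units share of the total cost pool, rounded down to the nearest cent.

Sale 1, sell 449: 449/931 × $17,744.15 → $8,557.59
Ending inventory (cost pool remaining) = $9,186.56

COGS = $8,557.59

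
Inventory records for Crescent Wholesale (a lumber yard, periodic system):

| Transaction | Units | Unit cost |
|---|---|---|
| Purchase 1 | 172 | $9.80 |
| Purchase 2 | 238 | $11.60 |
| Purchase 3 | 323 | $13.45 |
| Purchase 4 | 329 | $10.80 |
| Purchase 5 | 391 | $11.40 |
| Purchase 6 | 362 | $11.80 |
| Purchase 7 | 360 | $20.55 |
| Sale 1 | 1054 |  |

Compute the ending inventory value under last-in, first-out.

Sale 1 (1054) [LIFO — newest first]: 360 @ $20.55 + 362 @ $11.80 + 332 @ $11.40 = $15,454.40
Ending inventory: 172 @ $9.80 + 238 @ $11.60 + 323 @ $13.45 + 329 @ $10.80 + 59 @ $11.40 = $13,016.55

Ending inventory = $13,016.55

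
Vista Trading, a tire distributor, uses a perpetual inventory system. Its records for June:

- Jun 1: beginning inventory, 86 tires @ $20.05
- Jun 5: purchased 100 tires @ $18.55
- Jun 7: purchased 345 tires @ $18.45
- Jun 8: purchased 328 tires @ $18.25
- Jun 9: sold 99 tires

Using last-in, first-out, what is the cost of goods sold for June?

COGS = $1,806.75

Jun 9, 99 sold [LIFO — newest first]: 99 @ $18.25 = $1,806.75
Ending inventory: 86 @ $20.05 + 100 @ $18.55 + 345 @ $18.45 + 229 @ $18.25 = $14,123.80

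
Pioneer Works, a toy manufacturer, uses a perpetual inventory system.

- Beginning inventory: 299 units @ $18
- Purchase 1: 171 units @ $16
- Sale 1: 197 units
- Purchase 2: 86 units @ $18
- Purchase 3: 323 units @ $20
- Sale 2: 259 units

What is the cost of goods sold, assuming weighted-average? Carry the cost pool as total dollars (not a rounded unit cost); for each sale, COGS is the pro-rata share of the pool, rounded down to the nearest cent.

After Beginning: 299 on hand, pool $5,382.00 (≈ $18.0000 each)
After Purchase 1: 470 on hand, pool $8,118.00 (≈ $17.2723 each)
Sale 1, sell 197: 197/470 × $8,118.00 → $3,402.65
After Purchase 2: 359 on hand, pool $6,263.35 (≈ $17.4467 each)
After Purchase 3: 682 on hand, pool $12,723.35 (≈ $18.6559 each)
Sale 2, sell 259: 259/682 × $12,723.35 → $4,831.88
Total COGS = $3,402.65 + $4,831.88 = $8,234.53
Ending inventory (cost pool remaining) = $7,891.47
Check: goods available $16,126.00 = COGS $8,234.53 + ending $7,891.47

COGS = $8,234.53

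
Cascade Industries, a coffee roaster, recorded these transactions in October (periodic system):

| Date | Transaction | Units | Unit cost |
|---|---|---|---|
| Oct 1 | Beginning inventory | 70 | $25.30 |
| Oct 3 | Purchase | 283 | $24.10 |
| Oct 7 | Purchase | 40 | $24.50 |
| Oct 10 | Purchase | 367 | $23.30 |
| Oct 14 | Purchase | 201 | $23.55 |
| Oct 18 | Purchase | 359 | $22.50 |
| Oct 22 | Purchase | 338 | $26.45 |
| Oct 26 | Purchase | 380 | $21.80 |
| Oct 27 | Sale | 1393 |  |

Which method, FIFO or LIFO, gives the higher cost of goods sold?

FIFO COGS: 70 @ $25.30 + 283 @ $24.10 + 40 @ $24.50 + 367 @ $23.30 + 201 @ $23.55 + 359 @ $22.50 + 73 @ $26.45 = $32,864.30
LIFO COGS: 380 @ $21.80 + 338 @ $26.45 + 359 @ $22.50 + 201 @ $23.55 + 115 @ $23.30 = $32,714.65

FIFO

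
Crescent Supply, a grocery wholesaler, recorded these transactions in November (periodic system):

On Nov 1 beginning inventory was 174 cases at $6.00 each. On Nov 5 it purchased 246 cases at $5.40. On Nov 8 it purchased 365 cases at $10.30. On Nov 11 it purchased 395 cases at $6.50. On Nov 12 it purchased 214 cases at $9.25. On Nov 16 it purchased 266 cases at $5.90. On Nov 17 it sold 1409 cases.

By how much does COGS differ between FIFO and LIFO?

FIFO COGS: 174 @ $6.00 + 246 @ $5.40 + 365 @ $10.30 + 395 @ $6.50 + 214 @ $9.25 + 15 @ $5.90 = $10,767.40
LIFO COGS: 266 @ $5.90 + 214 @ $9.25 + 395 @ $6.50 + 365 @ $10.30 + 169 @ $5.40 = $10,788.50
Difference = |$10,767.40 − $10,788.50| = $21.10

$21.10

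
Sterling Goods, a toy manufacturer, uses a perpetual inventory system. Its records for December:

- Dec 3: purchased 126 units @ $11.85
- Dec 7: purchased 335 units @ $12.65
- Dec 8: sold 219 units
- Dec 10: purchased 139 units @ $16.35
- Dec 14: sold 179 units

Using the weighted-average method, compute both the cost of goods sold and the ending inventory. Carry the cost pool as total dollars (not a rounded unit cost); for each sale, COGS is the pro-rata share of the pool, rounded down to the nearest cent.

COGS = $5,203.57; ending inventory = $2,799.93

After Dec 3: 126 on hand, pool $1,493.10 (≈ $11.8500 each)
After Dec 7: 461 on hand, pool $5,730.85 (≈ $12.4313 each)
Dec 8, sell 219: 219/461 × $5,730.85 → $2,722.46
After Dec 10: 381 on hand, pool $5,281.04 (≈ $13.8610 each)
Dec 14, sell 179: 179/381 × $5,281.04 → $2,481.11
Total COGS = $2,722.46 + $2,481.11 = $5,203.57
Ending inventory (cost pool remaining) = $2,799.93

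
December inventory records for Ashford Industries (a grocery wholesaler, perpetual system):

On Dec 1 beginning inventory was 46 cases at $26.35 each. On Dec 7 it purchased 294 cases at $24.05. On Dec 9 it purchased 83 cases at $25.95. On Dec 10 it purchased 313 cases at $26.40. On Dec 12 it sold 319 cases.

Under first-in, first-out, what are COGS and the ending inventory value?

COGS = $7,777.75; ending inventory = $10,922.10

Dec 12, 319 sold [FIFO — oldest first]: 46 @ $26.35 + 273 @ $24.05 = $7,777.75
Ending inventory: 21 @ $24.05 + 83 @ $25.95 + 313 @ $26.40 = $10,922.10
Check: goods available $18,699.85 = COGS $7,777.75 + ending $10,922.10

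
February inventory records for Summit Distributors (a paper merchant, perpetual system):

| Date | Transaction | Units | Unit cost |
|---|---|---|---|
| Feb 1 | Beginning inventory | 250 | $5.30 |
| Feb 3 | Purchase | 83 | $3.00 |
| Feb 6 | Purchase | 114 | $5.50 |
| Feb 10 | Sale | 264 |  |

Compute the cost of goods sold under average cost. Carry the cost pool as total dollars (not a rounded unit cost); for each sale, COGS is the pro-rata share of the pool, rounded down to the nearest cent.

COGS = $1,299.91

After Feb 1: 250 on hand, pool $1,325.00 (≈ $5.3000 each)
After Feb 3: 333 on hand, pool $1,574.00 (≈ $4.7267 each)
After Feb 6: 447 on hand, pool $2,201.00 (≈ $4.9239 each)
Feb 10, sell 264: 264/447 × $2,201.00 → $1,299.91
Ending inventory (cost pool remaining) = $901.09
Check: goods available $2,201.00 = COGS $1,299.91 + ending $901.09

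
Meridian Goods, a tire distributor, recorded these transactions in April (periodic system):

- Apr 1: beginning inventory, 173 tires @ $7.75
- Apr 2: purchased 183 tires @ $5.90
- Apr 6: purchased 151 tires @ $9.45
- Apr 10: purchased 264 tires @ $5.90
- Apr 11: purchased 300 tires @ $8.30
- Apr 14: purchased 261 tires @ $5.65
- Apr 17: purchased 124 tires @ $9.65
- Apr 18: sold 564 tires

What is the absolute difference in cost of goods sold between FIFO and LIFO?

$26.75

FIFO COGS: 173 @ $7.75 + 183 @ $5.90 + 151 @ $9.45 + 57 @ $5.90 = $4,183.70
LIFO COGS: 124 @ $9.65 + 261 @ $5.65 + 179 @ $8.30 = $4,156.95
Difference = |$4,183.70 − $4,156.95| = $26.75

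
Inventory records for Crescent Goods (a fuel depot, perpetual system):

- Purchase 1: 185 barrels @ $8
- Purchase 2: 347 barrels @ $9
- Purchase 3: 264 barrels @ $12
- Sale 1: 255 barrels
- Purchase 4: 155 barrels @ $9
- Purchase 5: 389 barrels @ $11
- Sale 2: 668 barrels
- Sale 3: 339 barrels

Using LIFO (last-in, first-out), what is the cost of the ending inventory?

Sale 1 (255) [LIFO — newest first]: 255 @ $12 = $3,060
Sale 2 (668) [LIFO — newest first]: 389 @ $11 + 155 @ $9 + 9 @ $12 + 115 @ $9 = $6,817
Sale 3 (339) [LIFO — newest first]: 232 @ $9 + 107 @ $8 = $2,944
Total COGS = $3,060 + $6,817 + $2,944 = $12,821
Ending inventory: 78 @ $8 = $624

Ending inventory = $624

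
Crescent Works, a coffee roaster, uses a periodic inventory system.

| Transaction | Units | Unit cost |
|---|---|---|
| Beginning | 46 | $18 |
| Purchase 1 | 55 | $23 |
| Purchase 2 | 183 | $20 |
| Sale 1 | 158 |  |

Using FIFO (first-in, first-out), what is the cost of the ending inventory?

Ending inventory = $2,520

Sale 1 (158) [FIFO — oldest first]: 46 @ $18 + 55 @ $23 + 57 @ $20 = $3,233
Ending inventory: 126 @ $20 = $2,520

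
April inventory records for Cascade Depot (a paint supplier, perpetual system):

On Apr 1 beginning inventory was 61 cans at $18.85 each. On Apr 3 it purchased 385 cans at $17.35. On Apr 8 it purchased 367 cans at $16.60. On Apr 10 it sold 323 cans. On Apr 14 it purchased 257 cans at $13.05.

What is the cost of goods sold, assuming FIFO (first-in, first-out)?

Apr 10, 323 sold [FIFO — oldest first]: 61 @ $18.85 + 262 @ $17.35 = $5,695.55
Ending inventory: 123 @ $17.35 + 367 @ $16.60 + 257 @ $13.05 = $11,580.10
Check: goods available $17,275.65 = COGS $5,695.55 + ending $11,580.10

COGS = $5,695.55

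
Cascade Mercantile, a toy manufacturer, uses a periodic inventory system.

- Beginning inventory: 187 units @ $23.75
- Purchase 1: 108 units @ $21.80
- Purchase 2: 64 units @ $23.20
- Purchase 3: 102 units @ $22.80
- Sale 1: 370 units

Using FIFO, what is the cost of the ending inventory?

Ending inventory = $2,074.80

Sale 1 (370) [FIFO — oldest first]: 187 @ $23.75 + 108 @ $21.80 + 64 @ $23.20 + 11 @ $22.80 = $8,531.25
Ending inventory: 91 @ $22.80 = $2,074.80
Check: goods available $10,606.05 = COGS $8,531.25 + ending $2,074.80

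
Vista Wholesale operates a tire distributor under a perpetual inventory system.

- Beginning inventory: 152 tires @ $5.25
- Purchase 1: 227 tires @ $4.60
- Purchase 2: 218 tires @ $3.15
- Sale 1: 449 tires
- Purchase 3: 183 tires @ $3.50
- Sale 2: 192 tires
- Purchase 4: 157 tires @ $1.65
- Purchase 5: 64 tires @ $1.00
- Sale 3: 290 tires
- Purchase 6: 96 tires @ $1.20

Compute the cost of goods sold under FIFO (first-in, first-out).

COGS = $3,418.55

Sale 1 (449) [FIFO — oldest first]: 152 @ $5.25 + 227 @ $4.60 + 70 @ $3.15 = $2,062.70
Sale 2 (192) [FIFO — oldest first]: 148 @ $3.15 + 44 @ $3.50 = $620.20
Sale 3 (290) [FIFO — oldest first]: 139 @ $3.50 + 151 @ $1.65 = $735.65
Total COGS = $2,062.70 + $620.20 + $735.65 = $3,418.55
Ending inventory: 6 @ $1.65 + 64 @ $1.00 + 96 @ $1.20 = $189.10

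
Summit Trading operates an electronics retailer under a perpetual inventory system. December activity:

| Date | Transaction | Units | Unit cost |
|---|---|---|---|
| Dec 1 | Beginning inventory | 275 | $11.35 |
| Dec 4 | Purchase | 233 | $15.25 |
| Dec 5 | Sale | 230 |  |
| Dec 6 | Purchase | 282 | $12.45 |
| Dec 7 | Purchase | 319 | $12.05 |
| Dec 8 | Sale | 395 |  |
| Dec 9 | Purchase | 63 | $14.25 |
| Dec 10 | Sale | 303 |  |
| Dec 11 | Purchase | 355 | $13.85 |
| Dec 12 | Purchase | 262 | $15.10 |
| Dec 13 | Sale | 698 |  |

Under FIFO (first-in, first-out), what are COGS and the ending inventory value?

COGS = $21,338.75; ending inventory = $2,461.30

Dec 5, 230 sold [FIFO — oldest first]: 230 @ $11.35 = $2,610.50
Dec 8, 395 sold [FIFO — oldest first]: 45 @ $11.35 + 233 @ $15.25 + 117 @ $12.45 = $5,520.65
Dec 10, 303 sold [FIFO — oldest first]: 165 @ $12.45 + 138 @ $12.05 = $3,717.15
Dec 13, 698 sold [FIFO — oldest first]: 181 @ $12.05 + 63 @ $14.25 + 355 @ $13.85 + 99 @ $15.10 = $9,490.45
Total COGS = $2,610.50 + $5,520.65 + $3,717.15 + $9,490.45 = $21,338.75
Ending inventory: 163 @ $15.10 = $2,461.30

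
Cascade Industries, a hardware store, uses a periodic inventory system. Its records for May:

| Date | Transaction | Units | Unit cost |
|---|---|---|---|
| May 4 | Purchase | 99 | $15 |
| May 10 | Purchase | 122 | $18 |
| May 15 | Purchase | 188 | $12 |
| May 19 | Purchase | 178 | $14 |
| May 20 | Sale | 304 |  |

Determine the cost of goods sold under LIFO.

May 20, 304 sold [LIFO — newest first]: 178 @ $14 + 126 @ $12 = $4,004
Ending inventory: 99 @ $15 + 122 @ $18 + 62 @ $12 = $4,425
Check: goods available $8,429 = COGS $4,004 + ending $4,425

COGS = $4,004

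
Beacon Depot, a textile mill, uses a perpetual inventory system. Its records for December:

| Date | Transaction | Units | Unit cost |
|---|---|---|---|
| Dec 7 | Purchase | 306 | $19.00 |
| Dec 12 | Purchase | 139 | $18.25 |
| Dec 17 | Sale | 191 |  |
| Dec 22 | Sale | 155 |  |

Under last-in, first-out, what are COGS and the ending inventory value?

Dec 17, 191 sold [LIFO — newest first]: 139 @ $18.25 + 52 @ $19.00 = $3,524.75
Dec 22, 155 sold [LIFO — newest first]: 155 @ $19.00 = $2,945.00
Total COGS = $3,524.75 + $2,945.00 = $6,469.75
Ending inventory: 99 @ $19.00 = $1,881.00

COGS = $6,469.75; ending inventory = $1,881.00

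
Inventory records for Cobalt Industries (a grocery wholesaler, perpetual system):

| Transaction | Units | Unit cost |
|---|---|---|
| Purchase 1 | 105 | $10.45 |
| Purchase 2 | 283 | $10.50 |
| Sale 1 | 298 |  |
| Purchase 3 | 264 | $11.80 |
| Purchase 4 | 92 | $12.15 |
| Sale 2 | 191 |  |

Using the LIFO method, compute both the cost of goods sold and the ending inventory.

Sale 1 (298) [LIFO — newest first]: 283 @ $10.50 + 15 @ $10.45 = $3,128.25
Sale 2 (191) [LIFO — newest first]: 92 @ $12.15 + 99 @ $11.80 = $2,286.00
Total COGS = $3,128.25 + $2,286.00 = $5,414.25
Ending inventory: 90 @ $10.45 + 165 @ $11.80 = $2,887.50
Check: goods available $8,301.75 = COGS $5,414.25 + ending $2,887.50

COGS = $5,414.25; ending inventory = $2,887.50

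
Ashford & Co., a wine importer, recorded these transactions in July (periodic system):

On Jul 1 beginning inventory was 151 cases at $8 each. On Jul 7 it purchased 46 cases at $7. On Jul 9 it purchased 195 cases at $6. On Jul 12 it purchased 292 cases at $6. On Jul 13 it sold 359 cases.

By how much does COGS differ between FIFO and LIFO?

$348

FIFO COGS: 151 @ $8 + 46 @ $7 + 162 @ $6 = $2,502
LIFO COGS: 292 @ $6 + 67 @ $6 = $2,154
Difference = |$2,502 − $2,154| = $348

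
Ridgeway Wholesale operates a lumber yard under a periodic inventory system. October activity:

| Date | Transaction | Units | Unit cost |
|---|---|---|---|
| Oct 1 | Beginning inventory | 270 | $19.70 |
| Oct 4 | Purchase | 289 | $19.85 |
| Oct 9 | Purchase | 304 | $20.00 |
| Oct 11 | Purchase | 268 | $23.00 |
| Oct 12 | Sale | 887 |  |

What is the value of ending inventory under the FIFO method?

Oct 12, 887 sold [FIFO — oldest first]: 270 @ $19.70 + 289 @ $19.85 + 304 @ $20.00 + 24 @ $23.00 = $17,687.65
Ending inventory: 244 @ $23.00 = $5,612.00

Ending inventory = $5,612.00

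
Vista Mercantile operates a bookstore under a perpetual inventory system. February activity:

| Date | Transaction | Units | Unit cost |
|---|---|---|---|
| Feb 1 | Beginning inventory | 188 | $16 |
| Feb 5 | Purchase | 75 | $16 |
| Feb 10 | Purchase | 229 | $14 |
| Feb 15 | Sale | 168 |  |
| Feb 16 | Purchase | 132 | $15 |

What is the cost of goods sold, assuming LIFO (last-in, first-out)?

COGS = $2,352

Feb 15, 168 sold [LIFO — newest first]: 168 @ $14 = $2,352
Ending inventory: 188 @ $16 + 75 @ $16 + 61 @ $14 + 132 @ $15 = $7,042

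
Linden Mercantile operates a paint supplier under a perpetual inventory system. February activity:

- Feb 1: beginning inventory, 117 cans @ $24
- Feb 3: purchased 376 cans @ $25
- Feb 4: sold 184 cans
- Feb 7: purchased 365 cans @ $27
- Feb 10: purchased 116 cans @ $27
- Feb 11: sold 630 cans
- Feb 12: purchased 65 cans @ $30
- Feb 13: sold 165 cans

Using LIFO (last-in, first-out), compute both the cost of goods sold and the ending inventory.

COGS = $25,705; ending inventory = $1,440

Feb 4, 184 sold [LIFO — newest first]: 184 @ $25 = $4,600
Feb 11, 630 sold [LIFO — newest first]: 116 @ $27 + 365 @ $27 + 149 @ $25 = $16,712
Feb 13, 165 sold [LIFO — newest first]: 65 @ $30 + 43 @ $25 + 57 @ $24 = $4,393
Total COGS = $4,600 + $16,712 + $4,393 = $25,705
Ending inventory: 60 @ $24 = $1,440
Check: goods available $27,145 = COGS $25,705 + ending $1,440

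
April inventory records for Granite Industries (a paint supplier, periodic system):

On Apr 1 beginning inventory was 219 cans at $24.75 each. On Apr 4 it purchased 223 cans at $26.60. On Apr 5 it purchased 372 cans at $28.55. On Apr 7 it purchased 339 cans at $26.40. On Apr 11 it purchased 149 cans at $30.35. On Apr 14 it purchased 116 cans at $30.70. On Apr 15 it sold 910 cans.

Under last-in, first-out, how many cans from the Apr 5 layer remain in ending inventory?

Apr 15, 910 sold [LIFO — newest first]: 116 @ $30.70 + 149 @ $30.35 + 339 @ $26.40 + 306 @ $28.55 = $25,769.25
Ending inventory: 219 @ $24.75 + 223 @ $26.60 + 66 @ $28.55 = $13,236.35
Check: goods available $39,005.60 = COGS $25,769.25 + ending $13,236.35

66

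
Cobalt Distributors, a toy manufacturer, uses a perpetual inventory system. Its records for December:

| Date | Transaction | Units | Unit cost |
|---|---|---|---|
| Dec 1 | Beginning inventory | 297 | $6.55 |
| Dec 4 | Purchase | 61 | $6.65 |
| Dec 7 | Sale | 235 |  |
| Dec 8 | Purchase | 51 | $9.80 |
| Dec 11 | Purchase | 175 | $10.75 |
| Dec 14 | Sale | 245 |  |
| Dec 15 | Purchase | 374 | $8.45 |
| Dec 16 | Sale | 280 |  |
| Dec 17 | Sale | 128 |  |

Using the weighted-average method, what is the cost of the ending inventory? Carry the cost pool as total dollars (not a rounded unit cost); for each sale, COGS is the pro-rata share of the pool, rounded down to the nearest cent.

After Dec 1: 297 on hand, pool $1,945.35 (≈ $6.5500 each)
After Dec 4: 358 on hand, pool $2,351.00 (≈ $6.5670 each)
Dec 7, sell 235: 235/358 × $2,351.00 → $1,543.25
After Dec 8: 174 on hand, pool $1,307.55 (≈ $7.5147 each)
After Dec 11: 349 on hand, pool $3,188.80 (≈ $9.1370 each)
Dec 14, sell 245: 245/349 × $3,188.80 → $2,238.55
After Dec 15: 478 on hand, pool $4,110.55 (≈ $8.5995 each)
Dec 16, sell 280: 280/478 × $4,110.55 → $2,407.85
Dec 17, sell 128: 128/198 × $1,702.70 → $1,100.73
Total COGS = $1,543.25 + $2,238.55 + $2,407.85 + $1,100.73 = $7,290.38
Ending inventory (cost pool remaining) = $601.97

Ending inventory = $601.97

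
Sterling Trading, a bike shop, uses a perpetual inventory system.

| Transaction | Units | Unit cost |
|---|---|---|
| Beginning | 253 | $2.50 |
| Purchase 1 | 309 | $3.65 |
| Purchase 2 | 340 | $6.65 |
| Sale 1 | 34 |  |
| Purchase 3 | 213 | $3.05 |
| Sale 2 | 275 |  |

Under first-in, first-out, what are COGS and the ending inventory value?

COGS = $836.90; ending inventory = $3,834.10

Sale 1 (34) [FIFO — oldest first]: 34 @ $2.50 = $85.00
Sale 2 (275) [FIFO — oldest first]: 219 @ $2.50 + 56 @ $3.65 = $751.90
Total COGS = $85.00 + $751.90 = $836.90
Ending inventory: 253 @ $3.65 + 340 @ $6.65 + 213 @ $3.05 = $3,834.10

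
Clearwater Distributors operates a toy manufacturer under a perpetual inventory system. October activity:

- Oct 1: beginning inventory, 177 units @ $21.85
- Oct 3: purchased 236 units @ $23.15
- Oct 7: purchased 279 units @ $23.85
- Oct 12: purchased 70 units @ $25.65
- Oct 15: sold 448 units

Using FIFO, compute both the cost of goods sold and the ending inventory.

COGS = $10,165.60; ending inventory = $7,614.90

Oct 15, 448 sold [FIFO — oldest first]: 177 @ $21.85 + 236 @ $23.15 + 35 @ $23.85 = $10,165.60
Ending inventory: 244 @ $23.85 + 70 @ $25.65 = $7,614.90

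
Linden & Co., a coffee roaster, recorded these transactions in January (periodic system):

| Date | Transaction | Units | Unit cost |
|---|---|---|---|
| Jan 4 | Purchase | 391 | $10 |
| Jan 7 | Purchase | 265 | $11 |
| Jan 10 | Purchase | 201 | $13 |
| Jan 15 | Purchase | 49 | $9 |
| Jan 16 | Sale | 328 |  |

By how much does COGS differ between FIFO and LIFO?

FIFO COGS: 328 @ $10 = $3,280
LIFO COGS: 49 @ $9 + 201 @ $13 + 78 @ $11 = $3,912
Difference = |$3,280 − $3,912| = $632

$632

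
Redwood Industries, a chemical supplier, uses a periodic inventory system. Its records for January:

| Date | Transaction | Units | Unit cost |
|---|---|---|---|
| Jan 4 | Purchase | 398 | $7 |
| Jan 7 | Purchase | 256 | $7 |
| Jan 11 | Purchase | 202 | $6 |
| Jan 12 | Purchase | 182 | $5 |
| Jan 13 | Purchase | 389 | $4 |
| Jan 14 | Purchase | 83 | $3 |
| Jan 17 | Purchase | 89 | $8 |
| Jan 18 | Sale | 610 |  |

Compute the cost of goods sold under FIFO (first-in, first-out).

COGS = $4,270

Jan 18, 610 sold [FIFO — oldest first]: 398 @ $7 + 212 @ $7 = $4,270
Ending inventory: 44 @ $7 + 202 @ $6 + 182 @ $5 + 389 @ $4 + 83 @ $3 + 89 @ $8 = $4,947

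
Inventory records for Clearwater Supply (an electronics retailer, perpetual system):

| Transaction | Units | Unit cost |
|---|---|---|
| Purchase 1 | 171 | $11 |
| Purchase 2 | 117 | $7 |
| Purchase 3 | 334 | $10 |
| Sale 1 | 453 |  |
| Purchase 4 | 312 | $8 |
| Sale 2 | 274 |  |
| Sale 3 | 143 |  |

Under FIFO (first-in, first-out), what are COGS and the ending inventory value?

Sale 1 (453) [FIFO — oldest first]: 171 @ $11 + 117 @ $7 + 165 @ $10 = $4,350
Sale 2 (274) [FIFO — oldest first]: 169 @ $10 + 105 @ $8 = $2,530
Sale 3 (143) [FIFO — oldest first]: 143 @ $8 = $1,144
Total COGS = $4,350 + $2,530 + $1,144 = $8,024
Ending inventory: 64 @ $8 = $512

COGS = $8,024; ending inventory = $512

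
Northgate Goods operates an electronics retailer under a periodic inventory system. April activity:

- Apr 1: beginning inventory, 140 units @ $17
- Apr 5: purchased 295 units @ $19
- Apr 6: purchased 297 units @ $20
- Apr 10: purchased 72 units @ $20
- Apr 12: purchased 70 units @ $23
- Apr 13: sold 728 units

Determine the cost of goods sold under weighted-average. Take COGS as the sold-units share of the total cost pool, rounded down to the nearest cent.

COGS = $14,139.35

Apr 13, sell 728: 728/874 × $16,975.00 → $14,139.35
Ending inventory (cost pool remaining) = $2,835.65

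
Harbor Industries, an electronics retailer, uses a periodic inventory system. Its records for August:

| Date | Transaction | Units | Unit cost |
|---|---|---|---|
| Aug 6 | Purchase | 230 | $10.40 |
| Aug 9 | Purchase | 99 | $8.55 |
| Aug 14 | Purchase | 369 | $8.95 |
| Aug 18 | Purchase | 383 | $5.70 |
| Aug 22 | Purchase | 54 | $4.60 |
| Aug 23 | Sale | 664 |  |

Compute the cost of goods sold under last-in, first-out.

COGS = $4,463.15

Aug 23, 664 sold [LIFO — newest first]: 54 @ $4.60 + 383 @ $5.70 + 227 @ $8.95 = $4,463.15
Ending inventory: 230 @ $10.40 + 99 @ $8.55 + 142 @ $8.95 = $4,509.35
Check: goods available $8,972.50 = COGS $4,463.15 + ending $4,509.35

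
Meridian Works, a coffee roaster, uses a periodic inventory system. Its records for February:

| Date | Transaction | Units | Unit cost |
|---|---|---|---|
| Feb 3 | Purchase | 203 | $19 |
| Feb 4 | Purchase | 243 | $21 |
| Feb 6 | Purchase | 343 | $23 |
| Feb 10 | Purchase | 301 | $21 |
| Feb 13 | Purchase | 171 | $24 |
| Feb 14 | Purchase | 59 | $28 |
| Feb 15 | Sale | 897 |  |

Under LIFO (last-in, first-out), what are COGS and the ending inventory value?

COGS = $20,449; ending inventory = $8,477

Feb 15, 897 sold [LIFO — newest first]: 59 @ $28 + 171 @ $24 + 301 @ $21 + 343 @ $23 + 23 @ $21 = $20,449
Ending inventory: 203 @ $19 + 220 @ $21 = $8,477
Check: goods available $28,926 = COGS $20,449 + ending $8,477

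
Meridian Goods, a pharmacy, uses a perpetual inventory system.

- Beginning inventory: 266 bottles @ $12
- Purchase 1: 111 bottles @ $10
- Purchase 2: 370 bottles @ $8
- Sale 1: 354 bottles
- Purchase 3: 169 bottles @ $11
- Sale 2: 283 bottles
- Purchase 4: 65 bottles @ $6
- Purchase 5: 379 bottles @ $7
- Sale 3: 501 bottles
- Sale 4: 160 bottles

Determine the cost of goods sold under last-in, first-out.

Sale 1 (354) [LIFO — newest first]: 354 @ $8 = $2,832
Sale 2 (283) [LIFO — newest first]: 169 @ $11 + 16 @ $8 + 98 @ $10 = $2,967
Sale 3 (501) [LIFO — newest first]: 379 @ $7 + 65 @ $6 + 13 @ $10 + 44 @ $12 = $3,701
Sale 4 (160) [LIFO — newest first]: 160 @ $12 = $1,920
Total COGS = $2,832 + $2,967 + $3,701 + $1,920 = $11,420
Ending inventory: 62 @ $12 = $744

COGS = $11,420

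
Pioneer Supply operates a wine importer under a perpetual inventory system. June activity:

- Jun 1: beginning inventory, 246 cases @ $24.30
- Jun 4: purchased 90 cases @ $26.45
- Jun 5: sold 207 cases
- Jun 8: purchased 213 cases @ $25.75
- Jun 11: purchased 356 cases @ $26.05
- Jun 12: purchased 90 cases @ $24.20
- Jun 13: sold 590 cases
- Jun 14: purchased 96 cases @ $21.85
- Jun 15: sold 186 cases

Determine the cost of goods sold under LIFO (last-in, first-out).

COGS = $24,768.05

Jun 5, 207 sold [LIFO — newest first]: 90 @ $26.45 + 117 @ $24.30 = $5,223.60
Jun 13, 590 sold [LIFO — newest first]: 90 @ $24.20 + 356 @ $26.05 + 144 @ $25.75 = $15,159.80
Jun 15, 186 sold [LIFO — newest first]: 96 @ $21.85 + 69 @ $25.75 + 21 @ $24.30 = $4,384.65
Total COGS = $5,223.60 + $15,159.80 + $4,384.65 = $24,768.05
Ending inventory: 108 @ $24.30 = $2,624.40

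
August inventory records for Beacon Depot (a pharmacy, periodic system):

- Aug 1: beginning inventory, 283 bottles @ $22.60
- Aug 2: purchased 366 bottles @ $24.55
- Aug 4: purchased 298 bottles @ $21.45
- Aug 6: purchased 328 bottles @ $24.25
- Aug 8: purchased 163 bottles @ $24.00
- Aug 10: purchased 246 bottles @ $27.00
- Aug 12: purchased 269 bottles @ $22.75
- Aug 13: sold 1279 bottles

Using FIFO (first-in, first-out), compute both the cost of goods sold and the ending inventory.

COGS = $29,823.20; ending inventory = $16,577.75

Aug 13, 1279 sold [FIFO — oldest first]: 283 @ $22.60 + 366 @ $24.55 + 298 @ $21.45 + 328 @ $24.25 + 4 @ $24.00 = $29,823.20
Ending inventory: 159 @ $24.00 + 246 @ $27.00 + 269 @ $22.75 = $16,577.75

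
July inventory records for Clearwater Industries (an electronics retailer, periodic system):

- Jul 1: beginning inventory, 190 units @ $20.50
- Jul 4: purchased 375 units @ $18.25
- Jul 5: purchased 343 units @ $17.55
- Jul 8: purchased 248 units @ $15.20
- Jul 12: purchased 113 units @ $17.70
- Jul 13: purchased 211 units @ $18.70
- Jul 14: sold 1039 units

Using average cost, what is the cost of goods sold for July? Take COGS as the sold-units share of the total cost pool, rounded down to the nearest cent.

COGS = $18,585.32

Jul 14, sell 1039: 1039/1480 × $26,473.80 → $18,585.32
Ending inventory (cost pool remaining) = $7,888.48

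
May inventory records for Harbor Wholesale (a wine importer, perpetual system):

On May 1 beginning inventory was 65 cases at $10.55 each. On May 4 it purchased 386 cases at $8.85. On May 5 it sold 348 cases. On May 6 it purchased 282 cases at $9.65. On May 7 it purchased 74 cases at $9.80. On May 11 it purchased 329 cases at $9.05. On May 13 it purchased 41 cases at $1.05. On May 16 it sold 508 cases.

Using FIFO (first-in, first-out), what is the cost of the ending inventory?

May 5, 348 sold [FIFO — oldest first]: 65 @ $10.55 + 283 @ $8.85 = $3,190.30
May 16, 508 sold [FIFO — oldest first]: 103 @ $8.85 + 282 @ $9.65 + 74 @ $9.80 + 49 @ $9.05 = $4,801.50
Total COGS = $3,190.30 + $4,801.50 = $7,991.80
Ending inventory: 280 @ $9.05 + 41 @ $1.05 = $2,577.05

Ending inventory = $2,577.05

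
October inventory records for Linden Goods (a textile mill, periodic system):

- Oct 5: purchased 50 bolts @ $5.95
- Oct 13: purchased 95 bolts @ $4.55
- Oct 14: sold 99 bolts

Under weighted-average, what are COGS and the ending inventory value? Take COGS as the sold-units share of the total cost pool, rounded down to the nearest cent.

Oct 14, sell 99: 99/145 × $729.75 → $498.24
Ending inventory (cost pool remaining) = $231.51

COGS = $498.24; ending inventory = $231.51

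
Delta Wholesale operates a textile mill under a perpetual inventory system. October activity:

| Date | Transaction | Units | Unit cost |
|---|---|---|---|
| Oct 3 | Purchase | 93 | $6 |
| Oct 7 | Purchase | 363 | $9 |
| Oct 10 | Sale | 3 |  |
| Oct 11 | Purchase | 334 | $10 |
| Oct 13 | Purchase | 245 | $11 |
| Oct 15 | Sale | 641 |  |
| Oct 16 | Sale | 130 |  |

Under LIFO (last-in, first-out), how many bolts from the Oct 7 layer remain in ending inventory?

Oct 10, 3 sold [LIFO — newest first]: 3 @ $9 = $27
Oct 15, 641 sold [LIFO — newest first]: 245 @ $11 + 334 @ $10 + 62 @ $9 = $6,593
Oct 16, 130 sold [LIFO — newest first]: 130 @ $9 = $1,170
Total COGS = $27 + $6,593 + $1,170 = $7,790
Ending inventory: 93 @ $6 + 168 @ $9 = $2,070

168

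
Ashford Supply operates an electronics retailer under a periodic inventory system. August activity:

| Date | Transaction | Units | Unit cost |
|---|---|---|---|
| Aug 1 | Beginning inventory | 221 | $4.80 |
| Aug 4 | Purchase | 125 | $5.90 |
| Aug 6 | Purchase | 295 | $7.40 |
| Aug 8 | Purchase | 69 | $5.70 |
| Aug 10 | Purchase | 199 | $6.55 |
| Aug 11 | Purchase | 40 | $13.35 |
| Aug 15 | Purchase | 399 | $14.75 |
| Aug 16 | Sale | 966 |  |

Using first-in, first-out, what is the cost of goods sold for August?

COGS = $6,462.80

Aug 16, 966 sold [FIFO — oldest first]: 221 @ $4.80 + 125 @ $5.90 + 295 @ $7.40 + 69 @ $5.70 + 199 @ $6.55 + 40 @ $13.35 + 17 @ $14.75 = $6,462.80
Ending inventory: 382 @ $14.75 = $5,634.50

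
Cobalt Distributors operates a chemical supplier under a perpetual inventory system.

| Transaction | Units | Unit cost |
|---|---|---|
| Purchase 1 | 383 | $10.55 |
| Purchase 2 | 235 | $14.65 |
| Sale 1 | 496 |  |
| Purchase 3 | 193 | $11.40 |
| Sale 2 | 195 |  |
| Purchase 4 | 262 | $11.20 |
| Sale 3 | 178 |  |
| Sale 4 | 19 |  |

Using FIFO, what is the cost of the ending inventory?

Sale 1 (496) [FIFO — oldest first]: 383 @ $10.55 + 113 @ $14.65 = $5,696.10
Sale 2 (195) [FIFO — oldest first]: 122 @ $14.65 + 73 @ $11.40 = $2,619.50
Sale 3 (178) [FIFO — oldest first]: 120 @ $11.40 + 58 @ $11.20 = $2,017.60
Sale 4 (19) [FIFO — oldest first]: 19 @ $11.20 = $212.80
Total COGS = $5,696.10 + $2,619.50 + $2,017.60 + $212.80 = $10,546.00
Ending inventory: 185 @ $11.20 = $2,072.00
Check: goods available $12,618.00 = COGS $10,546.00 + ending $2,072.00

Ending inventory = $2,072.00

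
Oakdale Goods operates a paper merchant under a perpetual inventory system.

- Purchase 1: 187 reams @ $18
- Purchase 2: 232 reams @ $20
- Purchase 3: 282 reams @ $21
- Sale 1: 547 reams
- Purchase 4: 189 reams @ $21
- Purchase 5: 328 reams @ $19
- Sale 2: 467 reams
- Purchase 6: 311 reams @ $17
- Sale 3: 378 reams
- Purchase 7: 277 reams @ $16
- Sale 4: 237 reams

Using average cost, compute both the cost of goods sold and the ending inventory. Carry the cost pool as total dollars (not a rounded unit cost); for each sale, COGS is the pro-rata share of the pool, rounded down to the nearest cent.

After Purchase 1: 187 on hand, pool $3,366.00 (≈ $18.0000 each)
After Purchase 2: 419 on hand, pool $8,006.00 (≈ $19.1074 each)
After Purchase 3: 701 on hand, pool $13,928.00 (≈ $19.8688 each)
Sale 1, sell 547: 547/701 × $13,928.00 → $10,868.21
After Purchase 4: 343 on hand, pool $7,028.79 (≈ $20.4921 each)
After Purchase 5: 671 on hand, pool $13,260.79 (≈ $19.7627 each)
Sale 2, sell 467: 467/671 × $13,260.79 → $9,229.19
After Purchase 6: 515 on hand, pool $9,318.60 (≈ $18.0944 each)
Sale 3, sell 378: 378/515 × $9,318.60 → $6,839.67
After Purchase 7: 414 on hand, pool $6,910.93 (≈ $16.6931 each)
Sale 4, sell 237: 237/414 × $6,910.93 → $3,956.25
Total COGS = $10,868.21 + $9,229.19 + $6,839.67 + $3,956.25 = $30,893.32
Ending inventory (cost pool remaining) = $2,954.68

COGS = $30,893.32; ending inventory = $2,954.68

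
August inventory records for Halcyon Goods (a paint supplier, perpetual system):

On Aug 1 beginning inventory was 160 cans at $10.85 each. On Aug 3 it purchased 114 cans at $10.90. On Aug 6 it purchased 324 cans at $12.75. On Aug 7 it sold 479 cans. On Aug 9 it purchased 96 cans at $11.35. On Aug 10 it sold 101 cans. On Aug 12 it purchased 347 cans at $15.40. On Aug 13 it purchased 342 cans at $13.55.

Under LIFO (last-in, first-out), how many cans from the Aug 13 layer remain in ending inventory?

Aug 7, 479 sold [LIFO — newest first]: 324 @ $12.75 + 114 @ $10.90 + 41 @ $10.85 = $5,818.45
Aug 10, 101 sold [LIFO — newest first]: 96 @ $11.35 + 5 @ $10.85 = $1,143.85
Total COGS = $5,818.45 + $1,143.85 = $6,962.30
Ending inventory: 114 @ $10.85 + 347 @ $15.40 + 342 @ $13.55 = $11,214.80

342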